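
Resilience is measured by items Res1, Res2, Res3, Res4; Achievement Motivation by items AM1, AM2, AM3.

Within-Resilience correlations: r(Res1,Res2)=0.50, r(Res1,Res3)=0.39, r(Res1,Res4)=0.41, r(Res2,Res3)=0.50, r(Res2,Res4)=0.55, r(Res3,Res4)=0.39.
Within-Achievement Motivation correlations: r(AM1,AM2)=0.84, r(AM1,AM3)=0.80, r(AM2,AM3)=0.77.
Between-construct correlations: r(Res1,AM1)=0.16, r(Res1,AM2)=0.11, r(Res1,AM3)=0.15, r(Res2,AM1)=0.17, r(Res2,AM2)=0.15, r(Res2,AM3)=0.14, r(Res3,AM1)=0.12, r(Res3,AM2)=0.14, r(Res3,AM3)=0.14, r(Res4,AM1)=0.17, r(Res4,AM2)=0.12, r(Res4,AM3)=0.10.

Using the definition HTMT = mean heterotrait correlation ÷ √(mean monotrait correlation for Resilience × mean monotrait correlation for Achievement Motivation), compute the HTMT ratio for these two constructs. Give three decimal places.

0.230

Mean between = 1.67/12 = 0.1392.
Mean within-Res = 2.74/6 = 0.4567; mean within-AM = 2.41/3 = 0.8033.
Geometric mean = √(0.4567 × 0.8033) = 0.6057.
HTMT = 0.1392 / 0.6057 = 0.230.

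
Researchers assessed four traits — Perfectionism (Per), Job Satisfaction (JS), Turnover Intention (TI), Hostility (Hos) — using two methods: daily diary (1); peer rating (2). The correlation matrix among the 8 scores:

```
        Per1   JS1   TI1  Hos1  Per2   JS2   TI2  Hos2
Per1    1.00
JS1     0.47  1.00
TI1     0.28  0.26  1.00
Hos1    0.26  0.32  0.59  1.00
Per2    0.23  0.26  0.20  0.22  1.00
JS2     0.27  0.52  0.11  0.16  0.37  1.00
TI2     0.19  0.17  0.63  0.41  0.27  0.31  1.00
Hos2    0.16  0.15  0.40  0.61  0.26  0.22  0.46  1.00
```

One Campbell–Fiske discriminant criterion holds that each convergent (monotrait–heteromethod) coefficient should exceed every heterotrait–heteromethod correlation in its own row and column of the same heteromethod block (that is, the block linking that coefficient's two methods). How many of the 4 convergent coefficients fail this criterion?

Each convergent coefficient versus the relevant comparison correlations:
Per (methods 1·2): 0.23 vs {0.27, 0.26, 0.19, 0.20, 0.16, 0.22} → fail.
JS (methods 1·2): 0.52 vs {0.26, 0.27, 0.17, 0.11, 0.15, 0.16} → pass.
TI (methods 1·2): 0.63 vs {0.20, 0.19, 0.11, 0.17, 0.40, 0.41} → pass.
Hos (methods 1·2): 0.61 vs {0.22, 0.16, 0.16, 0.15, 0.41, 0.40} → pass.
1 of 4 fail.

1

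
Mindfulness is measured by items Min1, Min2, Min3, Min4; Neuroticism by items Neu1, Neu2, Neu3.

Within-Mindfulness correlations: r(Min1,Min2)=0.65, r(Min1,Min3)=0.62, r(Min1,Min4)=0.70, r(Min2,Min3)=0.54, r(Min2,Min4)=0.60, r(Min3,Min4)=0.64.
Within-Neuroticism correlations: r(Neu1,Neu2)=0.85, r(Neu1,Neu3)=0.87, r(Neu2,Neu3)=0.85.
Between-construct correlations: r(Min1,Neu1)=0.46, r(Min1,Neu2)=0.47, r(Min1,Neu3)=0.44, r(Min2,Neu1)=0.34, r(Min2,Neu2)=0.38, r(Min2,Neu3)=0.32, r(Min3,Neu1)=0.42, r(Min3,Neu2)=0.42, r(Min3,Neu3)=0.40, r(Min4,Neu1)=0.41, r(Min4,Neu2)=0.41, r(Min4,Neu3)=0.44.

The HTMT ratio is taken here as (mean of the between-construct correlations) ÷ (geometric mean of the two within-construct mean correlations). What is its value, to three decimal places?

0.559

Mean between = 4.91/12 = 0.4092.
Mean within-Min = 3.75/6 = 0.6250; mean within-Neu = 2.57/3 = 0.8567.
Geometric mean = √(0.6250 × 0.8567) = 0.7317.
HTMT = 0.4092 / 0.7317 = 0.559.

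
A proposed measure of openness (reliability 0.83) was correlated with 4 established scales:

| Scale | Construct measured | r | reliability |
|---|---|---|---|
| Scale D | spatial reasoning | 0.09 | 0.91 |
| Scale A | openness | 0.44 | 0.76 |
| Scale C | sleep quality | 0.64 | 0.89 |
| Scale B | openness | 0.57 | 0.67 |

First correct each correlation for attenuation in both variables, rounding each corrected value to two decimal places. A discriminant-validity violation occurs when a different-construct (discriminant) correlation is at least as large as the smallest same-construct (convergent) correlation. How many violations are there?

1

Disattenuated r (r / √(r_scale · r_new)):
  Scale D (disc): 0.09 / √(0.91·0.83) = 0.10
  Scale A (conv): 0.44 / √(0.76·0.83) = 0.55
  Scale C (disc): 0.64 / √(0.89·0.83) = 0.74
  Scale B (conv): 0.57 / √(0.67·0.83) = 0.76
Smallest convergent = 0.55. Discriminant values: 0.10, 0.74; count ≥ 0.55 → 1.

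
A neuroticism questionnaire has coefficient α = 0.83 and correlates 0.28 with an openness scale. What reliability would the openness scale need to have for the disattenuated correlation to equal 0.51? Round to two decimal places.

r_true = r_obs / √(r_xx · r_yy) ⇒ 0.51 = 0.28 / √(0.83 · r_yy).
√(0.83 · r_yy) = 0.28 / 0.51 = 0.5490; 0.83 · r_yy = 0.3014; r_yy = 0.3014 / 0.83 ≈ 0.36.

0.36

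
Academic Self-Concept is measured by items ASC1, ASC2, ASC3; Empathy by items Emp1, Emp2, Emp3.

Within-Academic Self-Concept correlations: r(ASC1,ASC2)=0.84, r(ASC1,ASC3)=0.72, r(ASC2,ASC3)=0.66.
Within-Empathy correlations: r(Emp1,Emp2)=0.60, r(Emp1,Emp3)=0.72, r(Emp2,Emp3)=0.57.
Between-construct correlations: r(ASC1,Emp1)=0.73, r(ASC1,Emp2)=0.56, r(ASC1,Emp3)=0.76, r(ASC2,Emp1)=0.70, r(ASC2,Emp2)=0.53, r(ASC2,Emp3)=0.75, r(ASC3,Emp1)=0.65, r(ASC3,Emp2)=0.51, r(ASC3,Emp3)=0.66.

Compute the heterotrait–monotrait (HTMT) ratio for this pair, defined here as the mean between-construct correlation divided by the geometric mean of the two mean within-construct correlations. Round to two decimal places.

Mean between = 5.85/9 = 0.6500.
Mean within-ASC = 2.22/3 = 0.7400; mean within-Emp = 1.89/3 = 0.6300.
Geometric mean = √(0.7400 × 0.6300) = 0.6828.
HTMT = 0.6500 / 0.6828 = 0.95.

0.95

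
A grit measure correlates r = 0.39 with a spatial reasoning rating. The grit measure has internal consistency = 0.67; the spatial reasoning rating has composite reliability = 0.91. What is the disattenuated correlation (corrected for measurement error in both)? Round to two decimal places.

r_true = r_obs / √(r_xx · r_yy) = 0.39 / √(0.67 × 0.91) = 0.39 / √0.6097 = 0.39 / 0.7808 ≈ 0.50.

0.50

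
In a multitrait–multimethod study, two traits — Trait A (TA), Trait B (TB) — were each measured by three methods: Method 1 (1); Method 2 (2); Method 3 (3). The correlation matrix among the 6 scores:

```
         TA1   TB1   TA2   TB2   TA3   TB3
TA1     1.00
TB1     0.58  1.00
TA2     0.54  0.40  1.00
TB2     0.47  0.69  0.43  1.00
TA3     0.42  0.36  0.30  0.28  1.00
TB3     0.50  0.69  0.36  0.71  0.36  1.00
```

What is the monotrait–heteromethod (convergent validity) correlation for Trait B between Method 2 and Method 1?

Same trait (TB), different methods: r(TB2, TB1) = 0.69.

0.69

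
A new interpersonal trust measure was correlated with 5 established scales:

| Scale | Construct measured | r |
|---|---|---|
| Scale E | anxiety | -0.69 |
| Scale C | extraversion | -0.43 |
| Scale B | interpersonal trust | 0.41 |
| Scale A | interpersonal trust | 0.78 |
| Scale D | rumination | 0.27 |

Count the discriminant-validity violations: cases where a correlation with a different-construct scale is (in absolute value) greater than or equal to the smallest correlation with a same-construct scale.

2

Convergent (same construct = interpersonal trust): Scale B, Scale A.
Smallest convergent = 0.41. Discriminant |r|: 0.69, 0.43, 0.27; count ≥ 0.41 → 2.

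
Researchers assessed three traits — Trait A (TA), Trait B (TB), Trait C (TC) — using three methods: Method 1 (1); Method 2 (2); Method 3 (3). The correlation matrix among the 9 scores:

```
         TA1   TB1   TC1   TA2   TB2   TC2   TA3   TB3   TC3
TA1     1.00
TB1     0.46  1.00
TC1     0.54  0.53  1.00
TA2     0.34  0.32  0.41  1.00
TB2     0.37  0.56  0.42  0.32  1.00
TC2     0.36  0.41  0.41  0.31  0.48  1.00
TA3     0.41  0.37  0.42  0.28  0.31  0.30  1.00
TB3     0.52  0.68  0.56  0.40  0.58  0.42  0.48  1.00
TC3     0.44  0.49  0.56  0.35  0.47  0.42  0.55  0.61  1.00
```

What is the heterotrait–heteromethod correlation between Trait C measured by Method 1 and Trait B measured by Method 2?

0.42

Different traits and methods: r(TC1, TB2) = 0.42.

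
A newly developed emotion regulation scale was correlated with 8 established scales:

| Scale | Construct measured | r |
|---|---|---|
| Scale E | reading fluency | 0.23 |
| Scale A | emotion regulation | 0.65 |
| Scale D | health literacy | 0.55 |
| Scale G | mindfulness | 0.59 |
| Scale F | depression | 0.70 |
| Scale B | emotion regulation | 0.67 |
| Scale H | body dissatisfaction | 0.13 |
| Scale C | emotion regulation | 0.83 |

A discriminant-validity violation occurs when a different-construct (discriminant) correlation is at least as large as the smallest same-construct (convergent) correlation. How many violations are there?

1

Convergent (same construct = emotion regulation): Scale A, Scale B, Scale C.
Smallest convergent = 0.65. Discriminant values: 0.23, 0.55, 0.59, 0.70, 0.13; count ≥ 0.65 → 1.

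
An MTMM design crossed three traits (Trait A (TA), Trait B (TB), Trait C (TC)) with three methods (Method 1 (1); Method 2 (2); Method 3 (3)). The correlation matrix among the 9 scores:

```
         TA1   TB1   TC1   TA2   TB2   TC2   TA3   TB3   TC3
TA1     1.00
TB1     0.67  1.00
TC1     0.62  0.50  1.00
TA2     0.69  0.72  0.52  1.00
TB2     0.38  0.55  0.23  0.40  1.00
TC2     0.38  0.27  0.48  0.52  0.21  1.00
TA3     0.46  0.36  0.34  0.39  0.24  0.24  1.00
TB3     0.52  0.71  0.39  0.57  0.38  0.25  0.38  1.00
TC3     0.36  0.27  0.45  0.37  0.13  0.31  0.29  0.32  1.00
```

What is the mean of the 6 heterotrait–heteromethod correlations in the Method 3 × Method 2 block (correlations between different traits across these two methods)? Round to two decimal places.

HTHM values (method 3 × method 2): 0.24, 0.24, 0.57, 0.25, 0.37, 0.13; mean = 1.80/6 = 0.30.

0.30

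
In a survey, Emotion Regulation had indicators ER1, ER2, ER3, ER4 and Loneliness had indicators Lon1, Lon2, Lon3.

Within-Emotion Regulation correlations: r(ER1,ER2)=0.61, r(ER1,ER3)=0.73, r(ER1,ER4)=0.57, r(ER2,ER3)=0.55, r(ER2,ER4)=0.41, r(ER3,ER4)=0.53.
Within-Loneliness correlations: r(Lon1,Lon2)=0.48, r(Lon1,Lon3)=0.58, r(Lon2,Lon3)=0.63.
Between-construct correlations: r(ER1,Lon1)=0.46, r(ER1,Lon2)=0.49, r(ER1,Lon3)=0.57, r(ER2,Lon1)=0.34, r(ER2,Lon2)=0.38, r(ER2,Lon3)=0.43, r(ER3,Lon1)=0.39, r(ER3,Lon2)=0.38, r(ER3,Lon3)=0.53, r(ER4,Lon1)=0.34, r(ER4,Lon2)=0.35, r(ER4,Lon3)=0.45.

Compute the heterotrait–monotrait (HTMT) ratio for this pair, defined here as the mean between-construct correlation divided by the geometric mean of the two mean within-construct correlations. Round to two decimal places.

Mean heterotrait r = 5.11/12 = 0.4258.
Mean within-ER = 3.40/6 = 0.5667; mean within-Lon = 1.69/3 = 0.5633.
Geometric mean = √(0.5667 × 0.5633) = 0.5650.
HTMT = 0.4258 / 0.5650 = 0.75.

0.75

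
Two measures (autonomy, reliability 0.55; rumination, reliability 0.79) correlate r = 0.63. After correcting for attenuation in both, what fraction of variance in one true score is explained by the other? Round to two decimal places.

Disattenuated r = 0.63 / √(0.55 × 0.79) = 0.63 / 0.6592 = 0.9557.
Shared true-score variance = 0.9557² = 0.9134 ≈ 0.91.

0.91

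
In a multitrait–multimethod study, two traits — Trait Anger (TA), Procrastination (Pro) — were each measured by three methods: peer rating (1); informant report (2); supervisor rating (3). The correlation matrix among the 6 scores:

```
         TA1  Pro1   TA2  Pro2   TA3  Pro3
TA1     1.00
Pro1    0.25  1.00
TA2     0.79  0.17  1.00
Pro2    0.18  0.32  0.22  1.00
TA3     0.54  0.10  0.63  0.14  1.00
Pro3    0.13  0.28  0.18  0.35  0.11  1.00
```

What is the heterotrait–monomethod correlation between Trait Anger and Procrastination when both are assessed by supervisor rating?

Different traits, same method: r(TA3, Pro3) = 0.11.

0.11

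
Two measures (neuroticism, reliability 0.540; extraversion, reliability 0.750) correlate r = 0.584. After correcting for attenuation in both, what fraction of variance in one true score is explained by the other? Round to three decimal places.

0.842

Disattenuated r = 0.584 / √(0.540 × 0.750) = 0.584 / 0.6364 = 0.9177.
Shared true-score variance = 0.9177² = 0.8422 ≈ 0.842.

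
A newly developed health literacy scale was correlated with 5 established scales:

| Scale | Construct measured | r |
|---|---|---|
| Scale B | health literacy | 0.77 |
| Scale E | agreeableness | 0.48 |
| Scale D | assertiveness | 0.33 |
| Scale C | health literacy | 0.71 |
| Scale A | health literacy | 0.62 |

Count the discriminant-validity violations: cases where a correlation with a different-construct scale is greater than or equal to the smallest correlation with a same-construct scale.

0

Convergent (same construct = health literacy): Scale B, Scale C, Scale A.
Smallest convergent = 0.62. Discriminant values: 0.48, 0.33; count ≥ 0.62 → 0.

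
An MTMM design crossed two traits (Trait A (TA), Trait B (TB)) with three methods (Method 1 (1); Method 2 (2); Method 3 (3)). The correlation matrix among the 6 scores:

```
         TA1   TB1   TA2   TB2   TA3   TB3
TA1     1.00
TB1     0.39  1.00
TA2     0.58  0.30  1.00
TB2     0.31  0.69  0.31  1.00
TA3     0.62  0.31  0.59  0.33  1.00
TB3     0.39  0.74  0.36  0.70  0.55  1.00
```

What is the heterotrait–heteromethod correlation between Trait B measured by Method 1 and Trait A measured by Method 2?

Different traits and methods: r(TB1, TA2) = 0.30.

0.30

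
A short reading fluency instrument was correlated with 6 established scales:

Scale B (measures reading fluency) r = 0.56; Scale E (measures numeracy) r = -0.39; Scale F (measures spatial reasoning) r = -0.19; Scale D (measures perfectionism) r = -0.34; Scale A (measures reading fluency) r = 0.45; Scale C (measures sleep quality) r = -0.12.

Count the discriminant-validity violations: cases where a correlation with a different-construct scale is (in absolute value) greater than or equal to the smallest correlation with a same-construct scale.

0

Convergent (same construct = reading fluency): Scale B, Scale A.
Smallest convergent = 0.45. Discriminant |r|: 0.39, 0.19, 0.34, 0.12; count ≥ 0.45 → 0.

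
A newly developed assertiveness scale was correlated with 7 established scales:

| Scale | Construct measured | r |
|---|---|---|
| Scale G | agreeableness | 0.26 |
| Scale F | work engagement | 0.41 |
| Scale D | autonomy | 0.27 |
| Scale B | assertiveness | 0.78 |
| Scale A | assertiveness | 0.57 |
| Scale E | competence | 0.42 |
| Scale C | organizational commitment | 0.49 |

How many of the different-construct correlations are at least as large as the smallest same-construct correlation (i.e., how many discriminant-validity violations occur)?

Convergent (same construct = assertiveness): Scale B, Scale A.
Smallest convergent = 0.57. Discriminant values: 0.26, 0.41, 0.27, 0.42, 0.49; count ≥ 0.57 → 0.

0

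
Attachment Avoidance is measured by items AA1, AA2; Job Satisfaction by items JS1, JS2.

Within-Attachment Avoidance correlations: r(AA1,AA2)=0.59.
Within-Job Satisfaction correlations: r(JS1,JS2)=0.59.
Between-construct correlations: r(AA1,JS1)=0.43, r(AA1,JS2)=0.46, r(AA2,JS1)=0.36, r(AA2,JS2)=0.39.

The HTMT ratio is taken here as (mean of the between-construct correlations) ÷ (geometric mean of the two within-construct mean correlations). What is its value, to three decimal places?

0.695

Mean heterotrait r = 1.64/4 = 0.4100.
Mean within-AA = 0.59/1 = 0.5900; mean within-JS = 0.59/1 = 0.5900.
Geometric mean = √(0.5900 × 0.5900) = 0.5900.
HTMT = 0.4100 / 0.5900 = 0.695.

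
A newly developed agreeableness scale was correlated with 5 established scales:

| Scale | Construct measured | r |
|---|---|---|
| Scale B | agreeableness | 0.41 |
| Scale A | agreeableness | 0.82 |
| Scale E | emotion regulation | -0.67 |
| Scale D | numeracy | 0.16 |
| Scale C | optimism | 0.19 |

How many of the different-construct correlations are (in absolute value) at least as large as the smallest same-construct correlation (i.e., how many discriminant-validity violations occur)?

1

Convergent (same construct = agreeableness): Scale B, Scale A.
Smallest convergent = 0.41. Discriminant |r|: 0.67, 0.16, 0.19; count ≥ 0.41 → 1.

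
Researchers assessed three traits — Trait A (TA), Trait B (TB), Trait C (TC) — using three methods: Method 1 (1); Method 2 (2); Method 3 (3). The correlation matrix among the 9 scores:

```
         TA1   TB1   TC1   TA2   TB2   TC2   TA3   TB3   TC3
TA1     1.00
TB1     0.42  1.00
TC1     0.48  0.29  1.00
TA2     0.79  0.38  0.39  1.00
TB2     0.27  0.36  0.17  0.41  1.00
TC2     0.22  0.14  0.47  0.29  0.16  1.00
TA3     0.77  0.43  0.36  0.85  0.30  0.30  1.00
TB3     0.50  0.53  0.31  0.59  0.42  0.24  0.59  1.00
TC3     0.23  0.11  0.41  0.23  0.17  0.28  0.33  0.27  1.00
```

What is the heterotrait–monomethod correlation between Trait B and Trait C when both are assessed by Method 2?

0.16

Different traits, same method: r(TB2, TC2) = 0.16.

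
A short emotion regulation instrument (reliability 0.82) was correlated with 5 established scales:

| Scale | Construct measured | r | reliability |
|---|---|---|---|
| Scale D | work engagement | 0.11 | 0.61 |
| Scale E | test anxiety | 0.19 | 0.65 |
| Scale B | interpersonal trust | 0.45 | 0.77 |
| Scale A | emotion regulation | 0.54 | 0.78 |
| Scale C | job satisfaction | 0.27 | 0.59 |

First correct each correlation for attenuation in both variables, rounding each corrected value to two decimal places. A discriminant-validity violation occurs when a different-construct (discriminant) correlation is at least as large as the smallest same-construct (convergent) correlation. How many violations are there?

0

Disattenuated r (r / √(r_scale · r_new)):
  Scale D (disc): 0.11 / √(0.61·0.82) = 0.16
  Scale E (disc): 0.19 / √(0.65·0.82) = 0.26
  Scale B (disc): 0.45 / √(0.77·0.82) = 0.57
  Scale A (conv): 0.54 / √(0.78·0.82) = 0.68
  Scale C (disc): 0.27 / √(0.59·0.82) = 0.39
Smallest convergent = 0.68. Discriminant values: 0.16, 0.26, 0.57, 0.39; count ≥ 0.68 → 0.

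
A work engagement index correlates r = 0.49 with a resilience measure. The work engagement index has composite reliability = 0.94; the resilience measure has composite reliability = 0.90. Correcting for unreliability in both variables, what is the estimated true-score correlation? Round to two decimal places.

0.53

r_true = r_obs / √(r_xx · r_yy) = 0.49 / √(0.94 × 0.90) = 0.49 / √0.8460 = 0.49 / 0.9198 ≈ 0.53.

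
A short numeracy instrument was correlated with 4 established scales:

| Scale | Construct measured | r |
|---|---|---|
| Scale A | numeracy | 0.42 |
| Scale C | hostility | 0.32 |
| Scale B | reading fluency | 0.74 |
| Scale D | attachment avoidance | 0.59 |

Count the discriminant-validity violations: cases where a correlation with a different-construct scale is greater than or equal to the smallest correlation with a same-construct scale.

Convergent (same construct = numeracy): Scale A.
Smallest convergent = 0.42. Discriminant values: 0.32, 0.74, 0.59; count ≥ 0.42 → 2.

2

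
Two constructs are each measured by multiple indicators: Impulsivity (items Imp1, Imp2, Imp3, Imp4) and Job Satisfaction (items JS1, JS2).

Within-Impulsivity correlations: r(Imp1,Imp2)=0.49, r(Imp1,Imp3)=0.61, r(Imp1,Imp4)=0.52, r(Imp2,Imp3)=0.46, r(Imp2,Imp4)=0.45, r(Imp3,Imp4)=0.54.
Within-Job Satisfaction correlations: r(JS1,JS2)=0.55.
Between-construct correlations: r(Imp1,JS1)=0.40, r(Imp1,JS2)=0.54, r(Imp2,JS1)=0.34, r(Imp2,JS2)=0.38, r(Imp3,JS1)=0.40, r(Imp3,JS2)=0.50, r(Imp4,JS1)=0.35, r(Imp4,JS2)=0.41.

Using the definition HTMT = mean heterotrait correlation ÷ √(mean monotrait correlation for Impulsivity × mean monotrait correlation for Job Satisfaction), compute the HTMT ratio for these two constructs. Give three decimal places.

0.782

Mean heterotrait r = 3.32/8 = 0.4150.
Mean within-Imp = 3.07/6 = 0.5117; mean within-JS = 0.55/1 = 0.5500.
Geometric mean = √(0.5117 × 0.5500) = 0.5305.
HTMT = 0.4150 / 0.5305 = 0.782.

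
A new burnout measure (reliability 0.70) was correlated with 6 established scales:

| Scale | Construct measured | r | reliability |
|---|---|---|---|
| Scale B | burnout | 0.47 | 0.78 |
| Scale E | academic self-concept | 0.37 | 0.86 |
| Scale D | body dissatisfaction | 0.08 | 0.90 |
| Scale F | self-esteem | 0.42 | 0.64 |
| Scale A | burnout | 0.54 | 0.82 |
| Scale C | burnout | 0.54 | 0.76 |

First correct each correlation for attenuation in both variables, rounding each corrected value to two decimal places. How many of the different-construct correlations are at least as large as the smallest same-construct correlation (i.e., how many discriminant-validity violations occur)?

Disattenuated r (r / √(r_scale · r_new)):
  Scale B (conv): 0.47 / √(0.78·0.70) = 0.64
  Scale E (disc): 0.37 / √(0.86·0.70) = 0.48
  Scale D (disc): 0.08 / √(0.90·0.70) = 0.10
  Scale F (disc): 0.42 / √(0.64·0.70) = 0.63
  Scale A (conv): 0.54 / √(0.82·0.70) = 0.71
  Scale C (conv): 0.54 / √(0.76·0.70) = 0.74
Smallest convergent = 0.64. Discriminant values: 0.48, 0.10, 0.63; count ≥ 0.64 → 0.

0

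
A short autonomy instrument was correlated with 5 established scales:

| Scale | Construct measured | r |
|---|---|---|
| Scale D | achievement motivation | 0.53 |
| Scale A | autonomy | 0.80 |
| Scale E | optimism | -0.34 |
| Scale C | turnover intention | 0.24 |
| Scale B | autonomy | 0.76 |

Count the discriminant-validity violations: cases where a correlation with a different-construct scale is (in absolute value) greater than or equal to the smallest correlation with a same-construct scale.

Convergent (same construct = autonomy): Scale A, Scale B.
Smallest convergent = 0.76. Discriminant |r|: 0.53, 0.34, 0.24; count ≥ 0.76 → 0.

0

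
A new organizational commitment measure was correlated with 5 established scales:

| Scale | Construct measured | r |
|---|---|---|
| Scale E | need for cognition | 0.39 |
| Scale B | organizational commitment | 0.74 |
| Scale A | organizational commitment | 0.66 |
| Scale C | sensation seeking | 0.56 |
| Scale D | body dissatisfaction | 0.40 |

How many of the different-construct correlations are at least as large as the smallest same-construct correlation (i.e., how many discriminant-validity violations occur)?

0

Convergent (same construct = organizational commitment): Scale B, Scale A.
Smallest convergent = 0.66. Discriminant values: 0.39, 0.56, 0.40; count ≥ 0.66 → 0.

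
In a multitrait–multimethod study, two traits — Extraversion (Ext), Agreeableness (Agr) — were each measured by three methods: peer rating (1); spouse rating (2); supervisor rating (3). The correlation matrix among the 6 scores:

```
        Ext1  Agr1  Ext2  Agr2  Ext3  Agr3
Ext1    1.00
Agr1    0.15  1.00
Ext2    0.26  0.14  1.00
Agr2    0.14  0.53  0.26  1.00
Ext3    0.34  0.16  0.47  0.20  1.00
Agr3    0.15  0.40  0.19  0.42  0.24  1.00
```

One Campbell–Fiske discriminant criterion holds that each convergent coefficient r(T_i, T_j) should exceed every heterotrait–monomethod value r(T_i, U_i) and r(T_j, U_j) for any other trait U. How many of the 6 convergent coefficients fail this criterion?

1

Checking each validity diagonal entry against its comparison values:
Ext (methods 1·2): 0.26 vs {0.15, 0.26} → fail.
Ext (methods 1·3): 0.34 vs {0.15, 0.24} → pass.
Ext (methods 2·3): 0.47 vs {0.26, 0.24} → pass.
Agr (methods 1·2): 0.53 vs {0.15, 0.26} → pass.
Agr (methods 1·3): 0.40 vs {0.15, 0.24} → pass.
Agr (methods 2·3): 0.42 vs {0.26, 0.24} → pass.
1 of 6 fail.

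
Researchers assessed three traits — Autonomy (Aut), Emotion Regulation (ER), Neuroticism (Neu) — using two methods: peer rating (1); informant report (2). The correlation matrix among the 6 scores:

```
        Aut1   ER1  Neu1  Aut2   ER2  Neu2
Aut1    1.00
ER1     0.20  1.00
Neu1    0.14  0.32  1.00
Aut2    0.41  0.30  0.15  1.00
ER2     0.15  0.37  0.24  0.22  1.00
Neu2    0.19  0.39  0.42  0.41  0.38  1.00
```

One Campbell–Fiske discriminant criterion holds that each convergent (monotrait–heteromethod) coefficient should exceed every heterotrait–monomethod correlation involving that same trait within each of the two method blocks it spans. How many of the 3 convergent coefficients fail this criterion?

Checking each validity diagonal entry against its comparison values:
Aut (methods 1·2): 0.41 vs {0.20, 0.22, 0.14, 0.41} → fail.
ER (methods 1·2): 0.37 vs {0.20, 0.22, 0.32, 0.38} → fail.
Neu (methods 1·2): 0.42 vs {0.14, 0.41, 0.32, 0.38} → pass.
2 of 3 fail.

2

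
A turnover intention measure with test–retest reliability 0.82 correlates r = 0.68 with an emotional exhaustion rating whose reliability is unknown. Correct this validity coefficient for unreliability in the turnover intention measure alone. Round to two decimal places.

Single correction: r_c = r_obs / √r_xx = 0.68 / √0.82 = 0.68 / 0.9055 ≈ 0.75.

0.75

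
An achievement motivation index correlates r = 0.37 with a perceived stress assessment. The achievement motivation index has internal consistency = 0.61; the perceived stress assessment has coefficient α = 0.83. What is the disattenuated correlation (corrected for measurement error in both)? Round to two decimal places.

0.52

r_true = r_obs / √(r_xx · r_yy) = 0.37 / √(0.61 × 0.83) = 0.37 / √0.5063 = 0.37 / 0.7115 ≈ 0.52.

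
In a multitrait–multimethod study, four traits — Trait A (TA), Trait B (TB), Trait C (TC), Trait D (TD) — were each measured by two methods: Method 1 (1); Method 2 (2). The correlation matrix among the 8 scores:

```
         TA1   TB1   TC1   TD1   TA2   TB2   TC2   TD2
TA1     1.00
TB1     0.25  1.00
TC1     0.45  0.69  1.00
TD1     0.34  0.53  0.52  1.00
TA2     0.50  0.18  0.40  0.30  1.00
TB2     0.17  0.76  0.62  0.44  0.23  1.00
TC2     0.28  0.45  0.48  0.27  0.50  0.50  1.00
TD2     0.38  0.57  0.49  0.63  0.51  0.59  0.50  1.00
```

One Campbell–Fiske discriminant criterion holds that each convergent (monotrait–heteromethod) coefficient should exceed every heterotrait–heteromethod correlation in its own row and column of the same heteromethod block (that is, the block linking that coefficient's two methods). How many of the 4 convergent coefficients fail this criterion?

Checking each validity diagonal entry against its comparison values:
TA (methods 1·2): 0.50 vs {0.17, 0.18, 0.28, 0.40, 0.38, 0.30} → pass.
TB (methods 1·2): 0.76 vs {0.18, 0.17, 0.45, 0.62, 0.57, 0.44} → pass.
TC (methods 1·2): 0.48 vs {0.40, 0.28, 0.62, 0.45, 0.49, 0.27} → fail.
TD (methods 1·2): 0.63 vs {0.30, 0.38, 0.44, 0.57, 0.27, 0.49} → pass.
1 of 4 fail.

1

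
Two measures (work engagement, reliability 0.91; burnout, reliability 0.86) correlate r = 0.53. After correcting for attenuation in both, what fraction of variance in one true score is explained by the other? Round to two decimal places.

0.36

Disattenuated r = 0.53 / √(0.91 × 0.86) = 0.53 / 0.8846 = 0.5991.
Shared true-score variance = 0.5991² = 0.3589 ≈ 0.36.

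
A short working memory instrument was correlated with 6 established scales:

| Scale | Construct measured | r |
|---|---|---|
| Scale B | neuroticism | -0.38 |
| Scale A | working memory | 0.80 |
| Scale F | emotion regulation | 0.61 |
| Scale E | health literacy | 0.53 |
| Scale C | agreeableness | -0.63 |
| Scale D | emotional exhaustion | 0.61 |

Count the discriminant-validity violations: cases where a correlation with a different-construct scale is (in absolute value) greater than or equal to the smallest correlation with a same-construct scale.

0

Convergent (same construct = working memory): Scale A.
Smallest convergent = 0.80. Discriminant |r|: 0.38, 0.61, 0.53, 0.63, 0.61; count ≥ 0.80 → 0.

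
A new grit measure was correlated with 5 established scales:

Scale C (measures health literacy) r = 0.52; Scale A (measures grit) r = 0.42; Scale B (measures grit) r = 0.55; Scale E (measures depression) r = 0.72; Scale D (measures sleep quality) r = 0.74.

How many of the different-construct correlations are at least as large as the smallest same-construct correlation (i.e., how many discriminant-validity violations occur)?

3

Convergent (same construct = grit): Scale A, Scale B.
Smallest convergent = 0.42. Discriminant values: 0.52, 0.72, 0.74; count ≥ 0.42 → 3.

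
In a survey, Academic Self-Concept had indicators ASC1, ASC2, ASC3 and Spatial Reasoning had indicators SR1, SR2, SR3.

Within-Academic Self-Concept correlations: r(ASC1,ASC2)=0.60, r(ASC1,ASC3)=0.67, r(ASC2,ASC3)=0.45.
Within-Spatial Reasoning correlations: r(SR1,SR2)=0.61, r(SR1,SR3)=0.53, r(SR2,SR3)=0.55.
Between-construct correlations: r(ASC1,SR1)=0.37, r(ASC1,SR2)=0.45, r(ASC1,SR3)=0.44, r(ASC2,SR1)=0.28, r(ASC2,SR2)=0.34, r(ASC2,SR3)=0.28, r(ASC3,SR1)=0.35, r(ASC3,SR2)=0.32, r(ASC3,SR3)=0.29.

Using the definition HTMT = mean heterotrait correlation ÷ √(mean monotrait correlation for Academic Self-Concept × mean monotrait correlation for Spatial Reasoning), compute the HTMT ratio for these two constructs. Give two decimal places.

Mean heterotrait r = 3.12/9 = 0.3467.
Mean within-ASC = 1.72/3 = 0.5733; mean within-SR = 1.69/3 = 0.5633.
Geometric mean = √(0.5733 × 0.5633) = 0.5683.
HTMT = 0.3467 / 0.5683 = 0.61.

0.61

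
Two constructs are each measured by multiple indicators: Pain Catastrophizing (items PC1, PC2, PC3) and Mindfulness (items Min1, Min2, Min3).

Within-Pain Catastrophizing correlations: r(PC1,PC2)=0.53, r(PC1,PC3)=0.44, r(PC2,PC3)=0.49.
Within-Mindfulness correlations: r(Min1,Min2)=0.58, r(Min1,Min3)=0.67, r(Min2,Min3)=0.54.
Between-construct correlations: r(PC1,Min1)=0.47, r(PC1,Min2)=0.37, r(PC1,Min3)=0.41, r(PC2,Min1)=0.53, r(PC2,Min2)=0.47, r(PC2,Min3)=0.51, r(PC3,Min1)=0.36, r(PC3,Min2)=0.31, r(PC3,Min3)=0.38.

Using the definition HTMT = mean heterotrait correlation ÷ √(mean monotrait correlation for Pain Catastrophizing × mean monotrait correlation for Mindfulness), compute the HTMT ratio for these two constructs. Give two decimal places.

0.79

Between-construct mean = 3.81/9 = 0.4233.
Mean within-PC = 1.46/3 = 0.4867; mean within-Min = 1.79/3 = 0.5967.
Geometric mean = √(0.4867 × 0.5967) = 0.5389.
HTMT = 0.4233 / 0.5389 = 0.79.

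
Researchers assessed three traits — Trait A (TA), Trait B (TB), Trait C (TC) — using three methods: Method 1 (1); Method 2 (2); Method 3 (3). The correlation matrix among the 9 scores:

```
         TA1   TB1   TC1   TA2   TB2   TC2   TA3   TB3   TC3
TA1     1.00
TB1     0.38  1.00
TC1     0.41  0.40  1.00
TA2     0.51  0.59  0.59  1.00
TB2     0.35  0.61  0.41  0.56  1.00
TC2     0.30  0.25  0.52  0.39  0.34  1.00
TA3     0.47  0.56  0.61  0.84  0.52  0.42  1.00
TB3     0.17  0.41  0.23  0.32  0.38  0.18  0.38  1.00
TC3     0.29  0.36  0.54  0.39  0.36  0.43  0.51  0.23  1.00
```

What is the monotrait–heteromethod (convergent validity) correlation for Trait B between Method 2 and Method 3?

Same trait (TB), different methods: r(TB2, TB3) = 0.38.

0.38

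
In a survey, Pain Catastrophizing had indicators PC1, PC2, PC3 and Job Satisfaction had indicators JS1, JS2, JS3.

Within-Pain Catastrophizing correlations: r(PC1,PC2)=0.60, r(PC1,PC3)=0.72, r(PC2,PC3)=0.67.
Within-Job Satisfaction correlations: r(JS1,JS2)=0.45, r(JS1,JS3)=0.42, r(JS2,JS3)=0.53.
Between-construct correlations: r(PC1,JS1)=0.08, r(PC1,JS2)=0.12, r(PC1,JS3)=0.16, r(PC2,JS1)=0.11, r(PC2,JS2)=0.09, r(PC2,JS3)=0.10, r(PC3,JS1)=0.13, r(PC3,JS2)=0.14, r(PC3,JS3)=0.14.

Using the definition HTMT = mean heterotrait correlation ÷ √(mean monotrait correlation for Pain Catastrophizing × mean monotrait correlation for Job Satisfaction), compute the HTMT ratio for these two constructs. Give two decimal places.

Mean heterotrait r = 1.07/9 = 0.1189.
Mean within-PC = 1.99/3 = 0.6633; mean within-JS = 1.40/3 = 0.4667.
Geometric mean = √(0.6633 × 0.4667) = 0.5564.
HTMT = 0.1189 / 0.5564 = 0.21.

0.21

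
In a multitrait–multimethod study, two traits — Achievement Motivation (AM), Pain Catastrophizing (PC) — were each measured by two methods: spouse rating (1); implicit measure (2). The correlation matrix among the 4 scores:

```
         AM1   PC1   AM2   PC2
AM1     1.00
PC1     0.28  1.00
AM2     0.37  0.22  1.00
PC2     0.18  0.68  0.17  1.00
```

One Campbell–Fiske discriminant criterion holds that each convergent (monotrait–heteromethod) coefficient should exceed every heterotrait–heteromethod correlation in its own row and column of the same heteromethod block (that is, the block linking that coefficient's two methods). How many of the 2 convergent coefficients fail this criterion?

0

Each convergent coefficient versus the relevant comparison correlations:
AM (methods 1·2): 0.37 vs {0.18, 0.22} → pass.
PC (methods 1·2): 0.68 vs {0.22, 0.18} → pass.
0 of 2 fail.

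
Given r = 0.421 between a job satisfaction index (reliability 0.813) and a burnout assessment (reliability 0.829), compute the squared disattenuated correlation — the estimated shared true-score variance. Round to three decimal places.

0.263

Disattenuated r = 0.421 / √(0.813 × 0.829) = 0.421 / 0.8210 = 0.5128.
Shared true-score variance = 0.5128² = 0.2630 ≈ 0.263.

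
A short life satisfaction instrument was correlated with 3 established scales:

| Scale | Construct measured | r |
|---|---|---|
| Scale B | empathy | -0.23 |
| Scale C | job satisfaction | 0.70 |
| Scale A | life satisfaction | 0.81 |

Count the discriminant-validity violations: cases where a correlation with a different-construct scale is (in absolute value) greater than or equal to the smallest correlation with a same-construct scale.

0

Convergent (same construct = life satisfaction): Scale A.
Smallest convergent = 0.81. Discriminant |r|: 0.23, 0.70; count ≥ 0.81 → 0.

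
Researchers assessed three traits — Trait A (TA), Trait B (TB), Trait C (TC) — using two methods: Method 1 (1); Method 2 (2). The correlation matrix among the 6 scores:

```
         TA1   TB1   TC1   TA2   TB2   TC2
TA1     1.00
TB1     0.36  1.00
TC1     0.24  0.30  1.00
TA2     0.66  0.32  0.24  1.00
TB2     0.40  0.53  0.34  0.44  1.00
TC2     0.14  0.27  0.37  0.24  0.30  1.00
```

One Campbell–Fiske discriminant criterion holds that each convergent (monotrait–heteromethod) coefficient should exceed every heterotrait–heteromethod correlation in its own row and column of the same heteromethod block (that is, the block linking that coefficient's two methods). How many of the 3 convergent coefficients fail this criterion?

0

Convergent coefficients and their comparison sets:
TA (methods 1·2): 0.66 vs {0.40, 0.32, 0.14, 0.24} → pass.
TB (methods 1·2): 0.53 vs {0.32, 0.40, 0.27, 0.34} → pass.
TC (methods 1·2): 0.37 vs {0.24, 0.14, 0.34, 0.27} → pass.
0 of 3 fail.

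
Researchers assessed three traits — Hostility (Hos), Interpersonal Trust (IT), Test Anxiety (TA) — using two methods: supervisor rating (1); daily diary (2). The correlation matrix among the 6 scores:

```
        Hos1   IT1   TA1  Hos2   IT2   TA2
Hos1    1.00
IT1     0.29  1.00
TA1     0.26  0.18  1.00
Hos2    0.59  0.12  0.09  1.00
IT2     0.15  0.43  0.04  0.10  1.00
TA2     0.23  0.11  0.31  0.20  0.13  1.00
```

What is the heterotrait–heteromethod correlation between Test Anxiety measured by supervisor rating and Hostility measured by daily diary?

Different traits and methods: r(TA1, Hos2) = 0.09.

0.09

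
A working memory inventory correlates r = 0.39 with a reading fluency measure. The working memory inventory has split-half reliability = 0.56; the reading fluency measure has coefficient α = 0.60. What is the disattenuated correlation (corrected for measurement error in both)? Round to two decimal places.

0.67

r_true = r_obs / √(r_xx · r_yy) = 0.39 / √(0.56 × 0.60) = 0.39 / √0.3360 = 0.39 / 0.5797 ≈ 0.67.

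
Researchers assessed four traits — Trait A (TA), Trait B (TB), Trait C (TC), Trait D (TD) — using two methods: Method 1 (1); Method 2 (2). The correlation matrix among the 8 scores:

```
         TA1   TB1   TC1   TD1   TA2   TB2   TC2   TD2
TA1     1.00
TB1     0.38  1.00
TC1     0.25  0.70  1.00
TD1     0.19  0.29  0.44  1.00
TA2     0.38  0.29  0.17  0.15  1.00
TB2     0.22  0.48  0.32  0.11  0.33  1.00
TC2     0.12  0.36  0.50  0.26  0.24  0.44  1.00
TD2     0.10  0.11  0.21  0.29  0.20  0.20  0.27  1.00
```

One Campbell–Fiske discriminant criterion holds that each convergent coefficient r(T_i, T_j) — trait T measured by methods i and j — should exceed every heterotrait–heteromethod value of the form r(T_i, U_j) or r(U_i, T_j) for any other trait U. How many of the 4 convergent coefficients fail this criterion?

0

Checking each validity diagonal entry against its comparison values:
TA (methods 1·2): 0.38 vs {0.22, 0.29, 0.12, 0.17, 0.10, 0.15} → pass.
TB (methods 1·2): 0.48 vs {0.29, 0.22, 0.36, 0.32, 0.11, 0.11} → pass.
TC (methods 1·2): 0.50 vs {0.17, 0.12, 0.32, 0.36, 0.21, 0.26} → pass.
TD (methods 1·2): 0.29 vs {0.15, 0.10, 0.11, 0.11, 0.26, 0.21} → pass.
0 of 4 fail.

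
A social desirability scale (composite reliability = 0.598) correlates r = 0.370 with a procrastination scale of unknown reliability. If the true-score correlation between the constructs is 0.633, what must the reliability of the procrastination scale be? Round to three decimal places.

r_true = r_obs / √(r_xx · r_yy) ⇒ 0.633 = 0.370 / √(0.598 · r_yy).
√(0.598 · r_yy) = 0.370 / 0.633 = 0.5845; 0.598 · r_yy = 0.3416; r_yy = 0.3416 / 0.598 ≈ 0.571.

0.571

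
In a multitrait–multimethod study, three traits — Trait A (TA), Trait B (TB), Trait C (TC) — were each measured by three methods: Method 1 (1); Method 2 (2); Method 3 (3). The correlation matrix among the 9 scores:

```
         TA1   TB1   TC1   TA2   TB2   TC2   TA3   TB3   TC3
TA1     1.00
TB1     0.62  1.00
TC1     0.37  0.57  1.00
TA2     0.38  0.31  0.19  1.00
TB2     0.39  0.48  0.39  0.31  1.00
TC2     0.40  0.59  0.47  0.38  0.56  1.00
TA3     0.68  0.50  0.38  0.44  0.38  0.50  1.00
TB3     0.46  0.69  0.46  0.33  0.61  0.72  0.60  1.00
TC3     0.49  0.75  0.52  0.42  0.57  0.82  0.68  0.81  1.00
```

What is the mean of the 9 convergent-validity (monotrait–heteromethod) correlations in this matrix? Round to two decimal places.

0.57

Convergent values: 0.38, 0.68, 0.44, 0.48, 0.69, 0.61, 0.47, 0.52, 0.82; mean = 5.09/9 = 0.57.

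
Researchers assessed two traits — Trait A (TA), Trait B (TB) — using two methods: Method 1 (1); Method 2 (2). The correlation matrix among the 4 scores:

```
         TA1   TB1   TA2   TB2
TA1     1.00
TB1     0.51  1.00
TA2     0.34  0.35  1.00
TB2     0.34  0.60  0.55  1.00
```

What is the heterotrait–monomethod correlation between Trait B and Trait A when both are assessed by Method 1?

0.51

Different traits, same method: r(TB1, TA1) = 0.51.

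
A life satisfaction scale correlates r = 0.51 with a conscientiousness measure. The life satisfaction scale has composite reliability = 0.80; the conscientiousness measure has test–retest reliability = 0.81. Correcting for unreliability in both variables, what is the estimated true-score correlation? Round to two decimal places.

r_true = r_obs / √(r_xx · r_yy) = 0.51 / √(0.80 × 0.81) = 0.51 / √0.6480 = 0.51 / 0.8050 ≈ 0.63.

0.63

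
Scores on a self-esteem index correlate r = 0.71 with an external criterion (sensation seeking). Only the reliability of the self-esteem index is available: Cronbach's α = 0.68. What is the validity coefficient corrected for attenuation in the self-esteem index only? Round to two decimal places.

Single correction: r_c = r_obs / √r_xx = 0.71 / √0.68 = 0.71 / 0.8246 ≈ 0.86.

0.86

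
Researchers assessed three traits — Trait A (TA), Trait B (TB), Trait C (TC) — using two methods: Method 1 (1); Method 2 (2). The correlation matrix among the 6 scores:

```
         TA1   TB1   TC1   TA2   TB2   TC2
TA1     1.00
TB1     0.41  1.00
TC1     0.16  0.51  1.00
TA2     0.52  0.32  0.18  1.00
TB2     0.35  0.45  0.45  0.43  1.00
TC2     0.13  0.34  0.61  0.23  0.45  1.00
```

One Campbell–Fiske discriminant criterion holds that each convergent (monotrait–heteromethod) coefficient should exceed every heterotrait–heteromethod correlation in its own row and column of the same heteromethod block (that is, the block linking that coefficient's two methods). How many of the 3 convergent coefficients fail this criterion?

1

Each convergent coefficient versus the relevant comparison correlations:
TA (methods 1·2): 0.52 vs {0.35, 0.32, 0.13, 0.18} → pass.
TB (methods 1·2): 0.45 vs {0.32, 0.35, 0.34, 0.45} → fail.
TC (methods 1·2): 0.61 vs {0.18, 0.13, 0.45, 0.34} → pass.
1 of 3 fail.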